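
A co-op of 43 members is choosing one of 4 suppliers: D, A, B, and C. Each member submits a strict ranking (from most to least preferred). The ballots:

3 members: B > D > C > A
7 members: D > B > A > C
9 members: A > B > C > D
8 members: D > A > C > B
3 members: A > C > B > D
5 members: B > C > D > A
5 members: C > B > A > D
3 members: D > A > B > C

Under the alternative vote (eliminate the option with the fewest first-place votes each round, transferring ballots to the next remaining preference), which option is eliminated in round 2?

Round 1: D 18, A 12, B 8, C 5. Eliminate C.
Round 2: D 18, A 12, B 13. Eliminate A.

A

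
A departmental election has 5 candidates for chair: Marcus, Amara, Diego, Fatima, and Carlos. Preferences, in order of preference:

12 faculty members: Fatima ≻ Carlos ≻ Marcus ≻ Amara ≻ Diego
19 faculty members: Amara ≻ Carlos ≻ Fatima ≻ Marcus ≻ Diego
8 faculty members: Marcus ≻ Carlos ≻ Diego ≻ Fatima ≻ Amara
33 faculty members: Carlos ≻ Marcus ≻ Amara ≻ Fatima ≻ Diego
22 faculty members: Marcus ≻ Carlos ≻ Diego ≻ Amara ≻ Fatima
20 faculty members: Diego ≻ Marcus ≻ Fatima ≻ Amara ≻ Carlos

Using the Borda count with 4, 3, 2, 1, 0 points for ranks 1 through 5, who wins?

Marcus

Marcus: 12·2 + 19·1 + 8·4 + 33·3 + 22·4 + 20·3 = 322
Amara: 12·1 + 19·4 + 8·0 + 33·2 + 22·1 + 20·1 = 196
Diego: 12·0 + 19·0 + 8·2 + 33·0 + 22·2 + 20·4 = 140
Fatima: 12·4 + 19·2 + 8·1 + 33·1 + 22·0 + 20·2 = 167
Carlos: 12·3 + 19·3 + 8·3 + 33·4 + 22·3 + 20·0 = 315
Marcus has the highest Borda score (322).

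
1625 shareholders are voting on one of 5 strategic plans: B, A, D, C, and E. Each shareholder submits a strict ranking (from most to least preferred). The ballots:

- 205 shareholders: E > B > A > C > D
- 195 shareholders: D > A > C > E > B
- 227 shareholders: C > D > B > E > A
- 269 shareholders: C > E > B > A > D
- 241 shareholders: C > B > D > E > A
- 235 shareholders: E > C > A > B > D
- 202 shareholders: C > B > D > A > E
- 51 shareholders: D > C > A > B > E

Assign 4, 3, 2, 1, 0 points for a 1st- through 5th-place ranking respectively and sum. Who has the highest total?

B: 205·3 + 195·0 + 227·2 + 269·2 + 241·3 + 235·1 + 202·3 + 51·1 = 3222
A: 205·2 + 195·3 + 227·0 + 269·1 + 241·0 + 235·2 + 202·1 + 51·2 = 2038
D: 205·0 + 195·4 + 227·3 + 269·0 + 241·2 + 235·0 + 202·2 + 51·4 = 2551
C: 205·1 + 195·2 + 227·4 + 269·4 + 241·4 + 235·3 + 202·4 + 51·3 = 5209
E: 205·4 + 195·1 + 227·1 + 269·3 + 241·1 + 235·4 + 202·0 + 51·0 = 3230
C has the highest Borda score (5209).

C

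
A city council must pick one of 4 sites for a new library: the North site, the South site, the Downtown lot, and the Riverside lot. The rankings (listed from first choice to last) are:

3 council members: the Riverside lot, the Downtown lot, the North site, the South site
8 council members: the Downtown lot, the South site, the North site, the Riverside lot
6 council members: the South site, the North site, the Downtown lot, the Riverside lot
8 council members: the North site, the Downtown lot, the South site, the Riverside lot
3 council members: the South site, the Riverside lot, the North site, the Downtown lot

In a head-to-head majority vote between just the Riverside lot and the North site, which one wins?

Voters preferring the Riverside lot to the North site: 6; preferring the North site to the Riverside lot: 22.
the North site wins the head-to-head.

the North site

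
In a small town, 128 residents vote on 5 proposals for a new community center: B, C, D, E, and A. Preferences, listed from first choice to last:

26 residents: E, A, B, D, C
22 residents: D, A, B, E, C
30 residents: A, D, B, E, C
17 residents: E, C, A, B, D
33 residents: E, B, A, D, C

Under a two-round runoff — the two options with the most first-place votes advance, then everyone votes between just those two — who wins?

E

Round 1 first-place votes: B 0, C 0, D 22, E 76, A 30.
E and A advance.
Runoff: E is preferred to A by 76 voters; A by 52.
E wins the runoff.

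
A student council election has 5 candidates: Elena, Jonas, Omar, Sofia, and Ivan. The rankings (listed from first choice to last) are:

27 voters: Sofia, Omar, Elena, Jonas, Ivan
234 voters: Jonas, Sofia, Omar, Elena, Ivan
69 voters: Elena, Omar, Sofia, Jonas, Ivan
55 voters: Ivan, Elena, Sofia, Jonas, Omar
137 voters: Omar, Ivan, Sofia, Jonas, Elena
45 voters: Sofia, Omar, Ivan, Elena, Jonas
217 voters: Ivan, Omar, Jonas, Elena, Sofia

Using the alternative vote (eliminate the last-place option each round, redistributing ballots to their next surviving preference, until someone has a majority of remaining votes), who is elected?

Omar

Round 1: Elena 69, Jonas 234, Omar 137, Sofia 72, Ivan 272. Eliminate Elena.
Round 2: Jonas 234, Omar 206, Sofia 72, Ivan 272. Eliminate Sofia.
Round 3: Jonas 234, Omar 278, Ivan 272. Eliminate Jonas.
Round 4: Omar 512, Ivan 272. Omar has a majority.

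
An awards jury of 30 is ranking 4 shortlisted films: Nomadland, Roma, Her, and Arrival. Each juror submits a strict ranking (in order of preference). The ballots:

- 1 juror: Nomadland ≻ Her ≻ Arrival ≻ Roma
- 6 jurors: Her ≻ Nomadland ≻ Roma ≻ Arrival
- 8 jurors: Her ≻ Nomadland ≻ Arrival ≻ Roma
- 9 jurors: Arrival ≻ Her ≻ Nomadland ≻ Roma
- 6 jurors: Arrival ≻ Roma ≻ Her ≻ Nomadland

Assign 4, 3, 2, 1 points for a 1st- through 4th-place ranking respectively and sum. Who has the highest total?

Nomadland: 1·4 + 6·3 + 8·3 + 9·2 + 6·1 = 70
Roma: 1·1 + 6·2 + 8·1 + 9·1 + 6·3 = 48
Her: 1·3 + 6·4 + 8·4 + 9·3 + 6·2 = 98
Arrival: 1·2 + 6·1 + 8·2 + 9·4 + 6·4 = 84
Her has the highest Borda score (98).

Her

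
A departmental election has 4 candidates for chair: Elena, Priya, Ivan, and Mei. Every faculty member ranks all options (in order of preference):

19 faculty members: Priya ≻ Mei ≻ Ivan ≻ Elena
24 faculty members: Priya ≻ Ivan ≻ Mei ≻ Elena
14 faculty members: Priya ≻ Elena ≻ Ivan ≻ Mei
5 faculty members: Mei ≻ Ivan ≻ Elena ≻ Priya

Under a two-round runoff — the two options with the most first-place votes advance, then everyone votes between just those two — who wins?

Priya

Round 1 first-place votes: Elena 0, Priya 57, Ivan 0, Mei 5.
Priya and Mei advance.
Runoff: Priya is preferred to Mei by 57 voters; Mei by 5.
Priya wins the runoff.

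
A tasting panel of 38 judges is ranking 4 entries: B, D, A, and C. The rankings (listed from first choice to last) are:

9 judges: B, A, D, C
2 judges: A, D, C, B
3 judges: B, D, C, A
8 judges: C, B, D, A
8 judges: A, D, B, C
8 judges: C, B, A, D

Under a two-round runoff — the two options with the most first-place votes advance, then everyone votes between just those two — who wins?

B

Round 1 first-place votes: B 12, D 0, A 10, C 16.
C and B advance.
Runoff: C is preferred to B by 18 voters; B by 20.
B wins the runoff.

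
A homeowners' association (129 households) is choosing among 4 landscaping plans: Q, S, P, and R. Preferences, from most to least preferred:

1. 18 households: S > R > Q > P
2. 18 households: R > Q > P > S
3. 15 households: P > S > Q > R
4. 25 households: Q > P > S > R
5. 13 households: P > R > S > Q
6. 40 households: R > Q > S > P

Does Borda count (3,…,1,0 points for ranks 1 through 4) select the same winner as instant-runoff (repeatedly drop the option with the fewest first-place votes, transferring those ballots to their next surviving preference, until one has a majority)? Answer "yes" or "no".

yes

Borda — scores: Q 224, S 162, P 152, R 236. Winner: R.
Instant-runoff — R1 Q 25, S 18, P 28, R 58 (S out); R2 Q 25, P 28, R 76 (R winner). Winner: R.
The two methods agree.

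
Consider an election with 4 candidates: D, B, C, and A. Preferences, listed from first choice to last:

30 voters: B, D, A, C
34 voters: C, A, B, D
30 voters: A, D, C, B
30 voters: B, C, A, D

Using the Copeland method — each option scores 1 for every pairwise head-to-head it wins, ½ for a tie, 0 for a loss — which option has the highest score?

D: loses to B, C, and A → score 0.
B: beats D; loses to C and A → score 1.
C: beats D, B, and A → score 3.
A: beats D and B; loses to C → score 2.
C has the best pairwise record.

C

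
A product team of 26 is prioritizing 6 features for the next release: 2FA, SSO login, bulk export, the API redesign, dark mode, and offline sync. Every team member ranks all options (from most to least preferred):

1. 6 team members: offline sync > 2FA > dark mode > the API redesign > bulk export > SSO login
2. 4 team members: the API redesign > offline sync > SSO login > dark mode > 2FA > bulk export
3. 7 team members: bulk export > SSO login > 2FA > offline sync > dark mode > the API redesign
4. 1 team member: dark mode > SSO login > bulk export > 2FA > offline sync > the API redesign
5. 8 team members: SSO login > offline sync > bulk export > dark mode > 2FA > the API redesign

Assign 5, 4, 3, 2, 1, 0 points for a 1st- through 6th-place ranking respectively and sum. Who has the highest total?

2FA: 6·4 + 4·1 + 7·3 + 1·2 + 8·1 = 59
SSO login: 6·0 + 4·3 + 7·4 + 1·4 + 8·5 = 84
bulk export: 6·1 + 4·0 + 7·5 + 1·3 + 8·3 = 68
the API redesign: 6·2 + 4·5 + 7·0 + 1·0 + 8·0 = 32
dark mode: 6·3 + 4·2 + 7·1 + 1·5 + 8·2 = 54
offline sync: 6·5 + 4·4 + 7·2 + 1·1 + 8·4 = 93
offline sync has the highest Borda score (93).

offline sync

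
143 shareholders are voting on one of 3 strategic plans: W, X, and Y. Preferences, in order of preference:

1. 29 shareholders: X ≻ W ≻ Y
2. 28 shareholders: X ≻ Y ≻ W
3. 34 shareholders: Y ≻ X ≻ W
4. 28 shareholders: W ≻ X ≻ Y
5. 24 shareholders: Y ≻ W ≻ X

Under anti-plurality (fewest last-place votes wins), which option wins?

Last-place votes: W 62, X 24, Y 57.
X is ranked last by the fewest voters, so X wins.

X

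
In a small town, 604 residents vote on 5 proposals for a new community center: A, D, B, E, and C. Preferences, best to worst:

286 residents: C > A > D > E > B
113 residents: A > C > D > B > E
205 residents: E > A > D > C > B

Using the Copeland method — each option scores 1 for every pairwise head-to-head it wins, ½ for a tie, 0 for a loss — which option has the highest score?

A

A: beats D, B, E, and C → score 4.
D: beats B and E; loses to A and C → score 2.
B: loses to A, D, E, and C → score 0.
E: beats B; loses to A, D, and C → score 1.
C: beats D, B, and E; loses to A → score 3.
A has the best pairwise record.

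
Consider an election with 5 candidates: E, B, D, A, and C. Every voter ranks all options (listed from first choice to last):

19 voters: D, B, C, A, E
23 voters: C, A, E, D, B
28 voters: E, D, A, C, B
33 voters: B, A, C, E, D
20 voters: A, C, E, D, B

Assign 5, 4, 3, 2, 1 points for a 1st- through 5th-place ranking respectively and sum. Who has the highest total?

E: 19·1 + 23·3 + 28·5 + 33·2 + 20·3 = 354
B: 19·4 + 23·1 + 28·1 + 33·5 + 20·1 = 312
D: 19·5 + 23·2 + 28·4 + 33·1 + 20·2 = 326
A: 19·2 + 23·4 + 28·3 + 33·4 + 20·5 = 446
C: 19·3 + 23·5 + 28·2 + 33·3 + 20·4 = 407
A has the highest Borda score (446).

A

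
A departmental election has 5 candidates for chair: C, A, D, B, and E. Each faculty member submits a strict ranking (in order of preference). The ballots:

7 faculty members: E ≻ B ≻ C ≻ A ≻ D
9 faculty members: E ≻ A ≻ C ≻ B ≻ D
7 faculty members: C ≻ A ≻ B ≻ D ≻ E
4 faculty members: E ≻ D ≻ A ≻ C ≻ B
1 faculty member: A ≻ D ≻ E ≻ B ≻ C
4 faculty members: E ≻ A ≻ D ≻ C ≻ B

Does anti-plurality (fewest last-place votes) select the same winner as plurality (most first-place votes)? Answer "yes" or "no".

no

Anti-plurality — last-place votes: C 1, A 0, D 16, B 8, E 7. Winner: A.
Plurality — first-place votes: C 7, A 1, D 0, B 0, E 24. Winner: E.
The two methods disagree.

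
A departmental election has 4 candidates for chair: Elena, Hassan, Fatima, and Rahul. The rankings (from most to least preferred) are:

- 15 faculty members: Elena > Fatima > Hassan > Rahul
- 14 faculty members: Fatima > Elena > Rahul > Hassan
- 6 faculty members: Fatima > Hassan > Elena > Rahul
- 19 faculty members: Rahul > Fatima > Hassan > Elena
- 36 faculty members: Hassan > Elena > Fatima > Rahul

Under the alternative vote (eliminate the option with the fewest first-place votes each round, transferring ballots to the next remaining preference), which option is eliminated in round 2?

Rahul

Round 1: Elena 15, Hassan 36, Fatima 20, Rahul 19. Eliminate Elena.
Round 2: Hassan 36, Fatima 35, Rahul 19. Eliminate Rahul.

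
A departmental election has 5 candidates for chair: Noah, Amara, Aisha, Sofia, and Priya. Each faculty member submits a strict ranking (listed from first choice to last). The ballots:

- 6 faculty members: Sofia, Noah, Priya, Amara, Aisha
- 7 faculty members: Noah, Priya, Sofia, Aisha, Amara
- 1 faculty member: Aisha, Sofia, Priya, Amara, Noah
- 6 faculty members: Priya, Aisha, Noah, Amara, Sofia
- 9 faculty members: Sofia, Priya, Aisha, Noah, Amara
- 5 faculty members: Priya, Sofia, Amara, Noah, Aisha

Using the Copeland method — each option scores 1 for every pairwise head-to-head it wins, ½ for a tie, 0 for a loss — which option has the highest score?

Priya

Noah: beats Amara and Aisha; loses to Sofia and Priya → score 2.
Amara: loses to Noah, Aisha, Sofia, and Priya → score 0.
Aisha: beats Amara; loses to Noah, Sofia, and Priya → score 1.
Sofia: beats Noah, Amara, and Aisha; loses to Priya → score 3.
Priya: beats Noah, Amara, Aisha, and Sofia → score 4.
Priya has the best pairwise record.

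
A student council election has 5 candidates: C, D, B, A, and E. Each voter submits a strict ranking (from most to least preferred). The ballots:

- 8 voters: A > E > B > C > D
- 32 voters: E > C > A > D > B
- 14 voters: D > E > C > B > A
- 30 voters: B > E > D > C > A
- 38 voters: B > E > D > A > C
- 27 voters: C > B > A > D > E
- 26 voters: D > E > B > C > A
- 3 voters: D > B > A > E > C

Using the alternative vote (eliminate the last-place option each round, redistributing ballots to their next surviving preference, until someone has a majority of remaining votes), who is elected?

Round 1: C 27, D 43, B 68, A 8, E 32. Eliminate A.
Round 2: C 27, D 43, B 68, E 40. Eliminate C.
Round 3: D 43, B 95, E 40. B has a majority.

B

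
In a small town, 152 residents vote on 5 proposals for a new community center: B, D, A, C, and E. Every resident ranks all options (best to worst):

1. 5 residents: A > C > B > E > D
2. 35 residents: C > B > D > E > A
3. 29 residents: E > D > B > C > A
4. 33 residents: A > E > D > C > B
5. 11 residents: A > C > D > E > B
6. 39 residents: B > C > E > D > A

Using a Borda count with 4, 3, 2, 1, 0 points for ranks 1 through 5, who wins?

B: 5·2 + 35·3 + 29·2 + 33·0 + 11·0 + 39·4 = 329
D: 5·0 + 35·2 + 29·3 + 33·2 + 11·2 + 39·1 = 284
A: 5·4 + 35·0 + 29·0 + 33·4 + 11·4 + 39·0 = 196
C: 5·3 + 35·4 + 29·1 + 33·1 + 11·3 + 39·3 = 367
E: 5·1 + 35·1 + 29·4 + 33·3 + 11·1 + 39·2 = 344
C has the highest Borda score (367).

C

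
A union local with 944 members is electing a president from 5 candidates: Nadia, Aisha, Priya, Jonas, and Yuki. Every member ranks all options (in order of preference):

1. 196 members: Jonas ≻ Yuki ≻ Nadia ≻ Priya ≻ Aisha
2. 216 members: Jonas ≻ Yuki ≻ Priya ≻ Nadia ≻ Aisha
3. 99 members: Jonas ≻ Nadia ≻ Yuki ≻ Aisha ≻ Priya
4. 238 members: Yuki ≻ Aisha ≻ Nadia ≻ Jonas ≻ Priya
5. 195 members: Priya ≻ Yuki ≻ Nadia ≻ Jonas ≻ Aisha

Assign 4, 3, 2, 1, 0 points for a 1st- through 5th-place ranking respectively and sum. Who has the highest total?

Yuki

Nadia: 196·2 + 216·1 + 99·3 + 238·2 + 195·2 = 1771
Aisha: 196·0 + 216·0 + 99·1 + 238·3 + 195·0 = 813
Priya: 196·1 + 216·2 + 99·0 + 238·0 + 195·4 = 1408
Jonas: 196·4 + 216·4 + 99·4 + 238·1 + 195·1 = 2477
Yuki: 196·3 + 216·3 + 99·2 + 238·4 + 195·3 = 2971
Yuki has the highest Borda score (2971).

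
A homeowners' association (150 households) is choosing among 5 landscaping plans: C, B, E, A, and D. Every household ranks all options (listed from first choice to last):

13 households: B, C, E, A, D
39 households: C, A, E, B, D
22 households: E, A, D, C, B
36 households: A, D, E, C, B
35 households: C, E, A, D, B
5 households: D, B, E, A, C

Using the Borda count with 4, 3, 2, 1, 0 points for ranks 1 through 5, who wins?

A

C: 13·3 + 39·4 + 22·1 + 36·1 + 35·4 + 5·0 = 393
B: 13·4 + 39·1 + 22·0 + 36·0 + 35·0 + 5·3 = 106
E: 13·2 + 39·2 + 22·4 + 36·2 + 35·3 + 5·2 = 379
A: 13·1 + 39·3 + 22·3 + 36·4 + 35·2 + 5·1 = 415
D: 13·0 + 39·0 + 22·2 + 36·3 + 35·1 + 5·4 = 207
A has the highest Borda score (415).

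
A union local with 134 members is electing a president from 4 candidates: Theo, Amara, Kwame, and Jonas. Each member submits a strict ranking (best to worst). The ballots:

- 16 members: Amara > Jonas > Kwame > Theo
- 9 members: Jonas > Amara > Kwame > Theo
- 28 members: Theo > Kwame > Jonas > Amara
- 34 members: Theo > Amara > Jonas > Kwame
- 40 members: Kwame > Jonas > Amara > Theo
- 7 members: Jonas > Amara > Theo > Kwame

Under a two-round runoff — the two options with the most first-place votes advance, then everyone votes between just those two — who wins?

Round 1 first-place votes: Theo 62, Amara 16, Kwame 40, Jonas 16.
Theo and Kwame advance.
Runoff: Theo is preferred to Kwame by 69 voters; Kwame by 65.
Theo wins the runoff.

Theo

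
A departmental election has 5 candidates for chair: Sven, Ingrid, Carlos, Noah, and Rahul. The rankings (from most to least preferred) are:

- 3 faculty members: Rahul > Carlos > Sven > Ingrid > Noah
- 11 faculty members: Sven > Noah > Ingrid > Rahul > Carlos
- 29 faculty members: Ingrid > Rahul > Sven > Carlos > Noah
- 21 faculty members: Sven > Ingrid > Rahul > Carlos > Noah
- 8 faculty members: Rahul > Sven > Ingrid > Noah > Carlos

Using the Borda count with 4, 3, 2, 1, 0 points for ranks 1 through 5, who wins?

Ingrid

Sven: 3·2 + 11·4 + 29·2 + 21·4 + 8·3 = 216
Ingrid: 3·1 + 11·2 + 29·4 + 21·3 + 8·2 = 220
Carlos: 3·3 + 11·0 + 29·1 + 21·1 + 8·0 = 59
Noah: 3·0 + 11·3 + 29·0 + 21·0 + 8·1 = 41
Rahul: 3·4 + 11·1 + 29·3 + 21·2 + 8·4 = 184
Ingrid has the highest Borda score (220).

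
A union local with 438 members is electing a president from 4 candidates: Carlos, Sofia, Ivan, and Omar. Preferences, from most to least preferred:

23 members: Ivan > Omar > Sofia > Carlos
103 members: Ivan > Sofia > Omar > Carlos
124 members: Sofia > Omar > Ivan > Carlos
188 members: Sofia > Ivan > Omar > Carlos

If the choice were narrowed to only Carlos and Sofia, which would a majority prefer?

Voters preferring Carlos to Sofia: 0; preferring Sofia to Carlos: 438.
Sofia wins the head-to-head.

Sofia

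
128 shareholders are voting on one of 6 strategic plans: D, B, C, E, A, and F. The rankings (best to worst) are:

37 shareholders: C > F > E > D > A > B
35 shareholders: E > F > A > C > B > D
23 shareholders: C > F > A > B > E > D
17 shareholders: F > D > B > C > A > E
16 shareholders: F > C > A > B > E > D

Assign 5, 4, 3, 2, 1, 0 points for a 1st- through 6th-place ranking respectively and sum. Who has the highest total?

D: 37·2 + 35·0 + 23·0 + 17·4 + 16·0 = 142
B: 37·0 + 35·1 + 23·2 + 17·3 + 16·2 = 164
C: 37·5 + 35·2 + 23·5 + 17·2 + 16·4 = 468
E: 37·3 + 35·5 + 23·1 + 17·0 + 16·1 = 325
A: 37·1 + 35·3 + 23·3 + 17·1 + 16·3 = 276
F: 37·4 + 35·4 + 23·4 + 17·5 + 16·5 = 545
F has the highest Borda score (545).

F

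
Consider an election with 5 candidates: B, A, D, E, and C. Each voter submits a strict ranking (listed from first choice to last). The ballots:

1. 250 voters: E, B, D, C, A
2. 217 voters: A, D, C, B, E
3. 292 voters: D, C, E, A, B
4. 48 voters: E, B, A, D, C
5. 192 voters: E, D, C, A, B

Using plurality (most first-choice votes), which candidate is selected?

First-place votes: B 0, A 217, D 292, E 490, C 0.
E has the most first-place votes.

E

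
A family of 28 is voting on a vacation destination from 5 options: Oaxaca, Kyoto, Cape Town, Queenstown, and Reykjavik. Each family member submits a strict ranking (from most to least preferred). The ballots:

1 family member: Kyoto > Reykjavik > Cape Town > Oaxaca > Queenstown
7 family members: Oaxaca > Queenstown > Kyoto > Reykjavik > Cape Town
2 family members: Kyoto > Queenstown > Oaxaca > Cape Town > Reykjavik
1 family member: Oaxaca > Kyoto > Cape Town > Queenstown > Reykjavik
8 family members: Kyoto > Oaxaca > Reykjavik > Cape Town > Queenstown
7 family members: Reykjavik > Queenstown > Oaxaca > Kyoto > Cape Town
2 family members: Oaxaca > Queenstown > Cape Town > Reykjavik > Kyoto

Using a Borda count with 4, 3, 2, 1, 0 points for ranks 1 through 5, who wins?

Oaxaca: 1·1 + 7·4 + 2·2 + 1·4 + 8·3 + 7·2 + 2·4 = 83
Kyoto: 1·4 + 7·2 + 2·4 + 1·3 + 8·4 + 7·1 + 2·0 = 68
Cape Town: 1·2 + 7·0 + 2·1 + 1·2 + 8·1 + 7·0 + 2·2 = 18
Queenstown: 1·0 + 7·3 + 2·3 + 1·1 + 8·0 + 7·3 + 2·3 = 55
Reykjavik: 1·3 + 7·1 + 2·0 + 1·0 + 8·2 + 7·4 + 2·1 = 56
Oaxaca has the highest Borda score (83).

Oaxaca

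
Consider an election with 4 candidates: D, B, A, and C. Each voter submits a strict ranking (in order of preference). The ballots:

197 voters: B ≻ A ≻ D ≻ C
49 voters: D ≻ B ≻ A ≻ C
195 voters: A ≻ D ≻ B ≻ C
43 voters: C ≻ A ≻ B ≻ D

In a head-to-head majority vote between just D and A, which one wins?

A

Voters preferring D to A: 49; preferring A to D: 435.
A wins the head-to-head.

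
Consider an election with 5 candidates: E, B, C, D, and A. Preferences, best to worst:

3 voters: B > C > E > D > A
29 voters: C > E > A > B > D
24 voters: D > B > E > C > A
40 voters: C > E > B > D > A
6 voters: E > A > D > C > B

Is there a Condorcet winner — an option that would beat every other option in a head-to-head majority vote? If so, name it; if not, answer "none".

C

C vs E: 72–30 for C.
C vs B: 75–27 for C.
C vs D: 72–30 for C.
C vs A: 96–6 for C.
C beats every other option head-to-head.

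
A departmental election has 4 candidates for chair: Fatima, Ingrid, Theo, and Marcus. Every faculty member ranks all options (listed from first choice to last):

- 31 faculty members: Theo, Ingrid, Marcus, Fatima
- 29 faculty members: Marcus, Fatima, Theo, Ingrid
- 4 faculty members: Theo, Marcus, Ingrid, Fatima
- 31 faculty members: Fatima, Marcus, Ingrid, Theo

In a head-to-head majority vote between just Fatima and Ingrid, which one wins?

Fatima

Voters preferring Fatima to Ingrid: 60; preferring Ingrid to Fatima: 35.
Fatima wins the head-to-head.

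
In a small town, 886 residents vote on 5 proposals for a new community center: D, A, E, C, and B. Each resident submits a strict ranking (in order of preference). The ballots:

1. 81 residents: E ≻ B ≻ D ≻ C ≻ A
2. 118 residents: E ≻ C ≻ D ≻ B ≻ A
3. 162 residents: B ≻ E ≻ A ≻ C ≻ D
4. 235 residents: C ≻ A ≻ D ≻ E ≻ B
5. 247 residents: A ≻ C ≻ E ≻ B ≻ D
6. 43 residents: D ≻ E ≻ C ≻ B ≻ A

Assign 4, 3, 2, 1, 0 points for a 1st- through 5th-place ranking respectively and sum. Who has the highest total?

D: 81·2 + 118·2 + 162·0 + 235·2 + 247·0 + 43·4 = 1040
A: 81·0 + 118·0 + 162·2 + 235·3 + 247·4 + 43·0 = 2017
E: 81·4 + 118·4 + 162·3 + 235·1 + 247·2 + 43·3 = 2140
C: 81·1 + 118·3 + 162·1 + 235·4 + 247·3 + 43·2 = 2364
B: 81·3 + 118·1 + 162·4 + 235·0 + 247·1 + 43·1 = 1299
C has the highest Borda score (2364).

C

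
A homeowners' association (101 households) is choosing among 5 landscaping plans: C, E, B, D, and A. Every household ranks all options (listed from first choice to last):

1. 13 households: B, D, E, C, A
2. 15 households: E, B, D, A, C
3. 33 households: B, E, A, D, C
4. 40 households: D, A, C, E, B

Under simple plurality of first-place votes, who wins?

First-place votes: C 0, E 15, B 46, D 40, A 0.
B has the most first-place votes.

B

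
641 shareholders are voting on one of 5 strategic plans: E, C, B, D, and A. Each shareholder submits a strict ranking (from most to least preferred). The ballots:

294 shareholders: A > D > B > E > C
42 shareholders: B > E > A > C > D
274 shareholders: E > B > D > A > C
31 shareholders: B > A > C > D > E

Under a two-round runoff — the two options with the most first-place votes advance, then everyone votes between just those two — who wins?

A

Round 1 first-place votes: E 274, C 0, B 73, D 0, A 294.
A and E advance.
Runoff: A is preferred to E by 325 voters; E by 316.
A wins the runoff.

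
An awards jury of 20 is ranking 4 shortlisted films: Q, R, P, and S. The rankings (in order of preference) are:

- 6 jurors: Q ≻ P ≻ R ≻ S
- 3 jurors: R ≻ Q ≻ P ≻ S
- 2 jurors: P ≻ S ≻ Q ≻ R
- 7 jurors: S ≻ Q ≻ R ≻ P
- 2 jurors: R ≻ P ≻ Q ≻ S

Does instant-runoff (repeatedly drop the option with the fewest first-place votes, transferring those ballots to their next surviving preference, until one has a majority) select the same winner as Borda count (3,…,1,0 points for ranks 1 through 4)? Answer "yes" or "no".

Instant-runoff — R1 Q 6, R 5, P 2, S 7 (P out); R2 Q 6, R 5, S 9 (R out); R3 Q 11, S 9 (Q winner). Winner: Q.
Borda — scores: Q 42, R 28, P 25, S 25. Winner: Q.
The two methods agree.

yes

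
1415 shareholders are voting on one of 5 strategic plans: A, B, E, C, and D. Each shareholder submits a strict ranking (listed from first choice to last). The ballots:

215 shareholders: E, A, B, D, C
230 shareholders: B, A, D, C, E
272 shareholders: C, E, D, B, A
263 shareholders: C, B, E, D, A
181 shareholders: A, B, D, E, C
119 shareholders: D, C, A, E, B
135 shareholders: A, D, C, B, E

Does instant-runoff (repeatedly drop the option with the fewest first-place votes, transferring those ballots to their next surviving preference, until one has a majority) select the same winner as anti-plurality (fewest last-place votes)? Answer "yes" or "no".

no

Instant-runoff — R1 A 316, B 230, E 215, C 535, D 119 (D out); R2 A 316, B 230, E 215, C 654 (E out); R3 A 531, B 230, C 654 (B out); R4 A 761, C 654 (A winner). Winner: A.
Anti-plurality — last-place votes: A 535, B 119, E 365, C 396, D 0. Winner: D.
The two methods disagree.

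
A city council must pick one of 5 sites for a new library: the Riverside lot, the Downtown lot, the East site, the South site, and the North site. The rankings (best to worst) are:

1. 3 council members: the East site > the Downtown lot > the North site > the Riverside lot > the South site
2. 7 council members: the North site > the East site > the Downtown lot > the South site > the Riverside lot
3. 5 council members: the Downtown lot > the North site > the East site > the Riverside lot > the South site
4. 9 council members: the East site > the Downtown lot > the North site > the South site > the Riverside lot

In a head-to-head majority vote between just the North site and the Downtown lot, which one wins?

the Downtown lot

Voters preferring the North site to the Downtown lot: 7; preferring the Downtown lot to the North site: 17.
the Downtown lot wins the head-to-head.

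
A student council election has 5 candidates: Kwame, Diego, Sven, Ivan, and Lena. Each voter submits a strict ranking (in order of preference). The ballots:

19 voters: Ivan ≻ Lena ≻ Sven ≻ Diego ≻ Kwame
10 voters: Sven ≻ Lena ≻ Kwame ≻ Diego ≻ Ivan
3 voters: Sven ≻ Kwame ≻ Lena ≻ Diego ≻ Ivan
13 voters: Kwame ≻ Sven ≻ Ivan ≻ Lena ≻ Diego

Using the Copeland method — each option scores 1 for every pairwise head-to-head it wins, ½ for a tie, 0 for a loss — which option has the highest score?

Kwame: beats Diego and Ivan; loses to Sven and Lena → score 2.
Diego: loses to Kwame, Sven, Ivan, and Lena → score 0.
Sven: beats Kwame, Diego, Ivan, and Lena → score 4.
Ivan: beats Diego and Lena; loses to Kwame and Sven → score 2.
Lena: beats Kwame and Diego; loses to Sven and Ivan → score 2.
Sven has the best pairwise record.

Sven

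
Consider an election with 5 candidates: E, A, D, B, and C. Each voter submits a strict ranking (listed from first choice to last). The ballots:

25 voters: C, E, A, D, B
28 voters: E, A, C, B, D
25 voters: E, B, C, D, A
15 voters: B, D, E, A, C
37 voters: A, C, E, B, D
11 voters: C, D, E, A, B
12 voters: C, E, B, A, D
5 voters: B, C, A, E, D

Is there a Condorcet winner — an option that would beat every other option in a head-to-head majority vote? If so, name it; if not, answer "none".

Checking pairwise contests:
C beats E 90–68.
E beats A 116–42.
E beats D 132–26.
E beats B 138–20.
A beats C 80–78.
Every option loses at least one head-to-head, so there is no Condorcet winner.

none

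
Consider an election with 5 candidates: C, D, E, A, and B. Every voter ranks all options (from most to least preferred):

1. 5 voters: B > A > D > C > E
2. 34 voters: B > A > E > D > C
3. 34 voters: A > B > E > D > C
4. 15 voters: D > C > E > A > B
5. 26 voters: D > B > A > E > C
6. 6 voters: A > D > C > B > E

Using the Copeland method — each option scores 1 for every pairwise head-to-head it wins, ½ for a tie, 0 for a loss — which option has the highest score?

B

C: loses to D, E, A, and B → score 0.
D: beats C; loses to E, A, and B → score 1.
E: beats C and D; loses to A and B → score 2.
A: beats C, D, and E; loses to B → score 3.
B: beats C, D, E, and A → score 4.
B has the best pairwise record.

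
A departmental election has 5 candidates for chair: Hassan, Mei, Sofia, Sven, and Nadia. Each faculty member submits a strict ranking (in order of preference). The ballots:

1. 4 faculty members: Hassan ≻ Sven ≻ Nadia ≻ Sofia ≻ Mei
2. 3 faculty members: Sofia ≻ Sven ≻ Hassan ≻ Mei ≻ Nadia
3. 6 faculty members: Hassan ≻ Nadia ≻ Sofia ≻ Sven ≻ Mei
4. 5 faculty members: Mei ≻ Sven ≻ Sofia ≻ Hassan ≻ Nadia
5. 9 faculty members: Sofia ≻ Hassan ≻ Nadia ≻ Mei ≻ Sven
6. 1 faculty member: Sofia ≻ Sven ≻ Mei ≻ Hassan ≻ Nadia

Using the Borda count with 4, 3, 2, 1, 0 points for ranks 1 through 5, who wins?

Hassan: 4·4 + 3·2 + 6·4 + 5·1 + 9·3 + 1·1 = 79
Mei: 4·0 + 3·1 + 6·0 + 5·4 + 9·1 + 1·2 = 34
Sofia: 4·1 + 3·4 + 6·2 + 5·2 + 9·4 + 1·4 = 78
Sven: 4·3 + 3·3 + 6·1 + 5·3 + 9·0 + 1·3 = 45
Nadia: 4·2 + 3·0 + 6·3 + 5·0 + 9·2 + 1·0 = 44
Hassan has the highest Borda score (79).

Hassan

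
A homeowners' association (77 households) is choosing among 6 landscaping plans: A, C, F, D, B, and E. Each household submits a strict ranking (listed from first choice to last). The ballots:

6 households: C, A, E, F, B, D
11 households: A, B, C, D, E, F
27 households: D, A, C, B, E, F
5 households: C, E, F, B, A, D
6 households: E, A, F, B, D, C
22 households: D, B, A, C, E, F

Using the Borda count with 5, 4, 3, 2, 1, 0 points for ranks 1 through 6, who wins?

A

A: 6·4 + 11·5 + 27·4 + 5·1 + 6·4 + 22·3 = 282
C: 6·5 + 11·3 + 27·3 + 5·5 + 6·0 + 22·2 = 213
F: 6·2 + 11·0 + 27·0 + 5·3 + 6·3 + 22·0 = 45
D: 6·0 + 11·2 + 27·5 + 5·0 + 6·1 + 22·5 = 273
B: 6·1 + 11·4 + 27·2 + 5·2 + 6·2 + 22·4 = 214
E: 6·3 + 11·1 + 27·1 + 5·4 + 6·5 + 22·1 = 128
A has the highest Borda score (282).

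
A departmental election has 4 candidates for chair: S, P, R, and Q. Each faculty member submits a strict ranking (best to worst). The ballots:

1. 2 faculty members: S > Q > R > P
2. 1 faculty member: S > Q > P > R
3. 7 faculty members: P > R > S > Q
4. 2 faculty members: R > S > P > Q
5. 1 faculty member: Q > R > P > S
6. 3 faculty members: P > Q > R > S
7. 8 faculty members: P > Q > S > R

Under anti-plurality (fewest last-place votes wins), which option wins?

Last-place votes: S 4, P 2, R 9, Q 9.
P is ranked last by the fewest voters, so P wins.

P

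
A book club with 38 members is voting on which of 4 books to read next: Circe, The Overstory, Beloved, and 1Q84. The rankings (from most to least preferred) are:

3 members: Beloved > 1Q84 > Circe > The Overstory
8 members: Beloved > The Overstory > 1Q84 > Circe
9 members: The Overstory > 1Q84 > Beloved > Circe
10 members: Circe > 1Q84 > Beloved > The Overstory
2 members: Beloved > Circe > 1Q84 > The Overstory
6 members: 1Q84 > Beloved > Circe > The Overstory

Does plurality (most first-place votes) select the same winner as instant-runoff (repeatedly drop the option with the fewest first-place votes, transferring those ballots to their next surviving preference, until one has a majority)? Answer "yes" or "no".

yes

Plurality — first-place votes: Circe 10, The Overstory 9, Beloved 13, 1Q84 6. Winner: Beloved.
Instant-runoff — R1 Circe 10, The Overstory 9, Beloved 13, 1Q84 6 (1Q84 out); R2 Circe 10, The Overstory 9, Beloved 19 (The Overstory out); R3 Circe 10, Beloved 28 (Beloved winner). Winner: Beloved.
The two methods agree.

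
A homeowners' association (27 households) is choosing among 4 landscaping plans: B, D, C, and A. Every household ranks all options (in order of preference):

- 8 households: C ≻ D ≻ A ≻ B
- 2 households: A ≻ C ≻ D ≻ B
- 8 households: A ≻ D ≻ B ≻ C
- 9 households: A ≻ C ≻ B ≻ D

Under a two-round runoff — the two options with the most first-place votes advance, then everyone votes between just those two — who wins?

Round 1 first-place votes: B 0, D 0, C 8, A 19.
A and C advance.
Runoff: A is preferred to C by 19 voters; C by 8.
A wins the runoff.

A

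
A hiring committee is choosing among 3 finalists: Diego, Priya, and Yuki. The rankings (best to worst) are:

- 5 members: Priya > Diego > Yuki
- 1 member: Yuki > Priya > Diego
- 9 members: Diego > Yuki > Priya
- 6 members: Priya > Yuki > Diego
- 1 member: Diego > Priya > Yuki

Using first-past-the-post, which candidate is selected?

Priya

First-place votes: Diego 10, Priya 11, Yuki 1.
Priya has the most first-place votes.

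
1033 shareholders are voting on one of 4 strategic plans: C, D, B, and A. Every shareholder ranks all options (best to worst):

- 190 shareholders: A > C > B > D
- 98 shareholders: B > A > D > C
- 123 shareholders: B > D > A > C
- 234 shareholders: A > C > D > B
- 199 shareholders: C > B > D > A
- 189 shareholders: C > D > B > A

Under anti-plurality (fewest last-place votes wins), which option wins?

D

Last-place votes: C 221, D 190, B 234, A 388.
D is ranked last by the fewest voters, so D wins.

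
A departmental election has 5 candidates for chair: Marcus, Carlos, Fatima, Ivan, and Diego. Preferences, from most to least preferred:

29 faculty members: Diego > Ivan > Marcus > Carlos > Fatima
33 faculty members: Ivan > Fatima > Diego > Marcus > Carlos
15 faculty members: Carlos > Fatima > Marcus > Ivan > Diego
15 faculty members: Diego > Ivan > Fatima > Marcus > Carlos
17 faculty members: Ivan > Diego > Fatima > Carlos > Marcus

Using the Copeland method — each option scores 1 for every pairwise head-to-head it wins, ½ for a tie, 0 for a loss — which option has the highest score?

Ivan

Marcus: beats Carlos; loses to Fatima, Ivan, and Diego → score 1.
Carlos: loses to Marcus, Fatima, Ivan, and Diego → score 0.
Fatima: beats Marcus and Carlos; loses to Ivan and Diego → score 2.
Ivan: beats Marcus, Carlos, Fatima, and Diego → score 4.
Diego: beats Marcus, Carlos, and Fatima; loses to Ivan → score 3.
Ivan has the best pairwise record.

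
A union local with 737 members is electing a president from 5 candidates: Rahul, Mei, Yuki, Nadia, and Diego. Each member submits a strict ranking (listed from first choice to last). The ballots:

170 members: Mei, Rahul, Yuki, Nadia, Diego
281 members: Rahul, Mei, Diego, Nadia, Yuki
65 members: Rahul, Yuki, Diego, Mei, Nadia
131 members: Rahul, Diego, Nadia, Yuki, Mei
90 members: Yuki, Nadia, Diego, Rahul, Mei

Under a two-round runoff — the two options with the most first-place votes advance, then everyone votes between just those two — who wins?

Round 1 first-place votes: Rahul 477, Mei 170, Yuki 90, Nadia 0, Diego 0.
Rahul and Mei advance.
Runoff: Rahul is preferred to Mei by 567 voters; Mei by 170.
Rahul wins the runoff.

Rahul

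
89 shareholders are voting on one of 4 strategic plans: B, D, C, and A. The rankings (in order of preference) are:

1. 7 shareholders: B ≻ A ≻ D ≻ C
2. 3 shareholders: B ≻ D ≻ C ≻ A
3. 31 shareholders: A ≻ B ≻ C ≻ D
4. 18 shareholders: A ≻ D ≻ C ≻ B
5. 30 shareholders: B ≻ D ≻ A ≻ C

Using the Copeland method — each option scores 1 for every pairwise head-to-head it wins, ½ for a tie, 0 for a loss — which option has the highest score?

A

B: beats D and C; loses to A → score 2.
D: beats C; loses to B and A → score 1.
C: loses to B, D, and A → score 0.
A: beats B, D, and C → score 3.
A has the best pairwise record.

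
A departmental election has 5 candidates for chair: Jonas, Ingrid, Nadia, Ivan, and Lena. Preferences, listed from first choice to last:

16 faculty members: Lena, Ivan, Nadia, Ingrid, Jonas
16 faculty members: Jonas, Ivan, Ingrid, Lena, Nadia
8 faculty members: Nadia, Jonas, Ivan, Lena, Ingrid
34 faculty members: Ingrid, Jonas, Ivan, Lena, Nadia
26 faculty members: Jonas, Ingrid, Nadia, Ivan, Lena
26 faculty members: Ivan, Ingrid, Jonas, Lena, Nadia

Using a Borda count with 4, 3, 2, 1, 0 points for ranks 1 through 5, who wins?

Jonas: 16·0 + 16·4 + 8·3 + 34·3 + 26·4 + 26·2 = 346
Ingrid: 16·1 + 16·2 + 8·0 + 34·4 + 26·3 + 26·3 = 340
Nadia: 16·2 + 16·0 + 8·4 + 34·0 + 26·2 + 26·0 = 116
Ivan: 16·3 + 16·3 + 8·2 + 34·2 + 26·1 + 26·4 = 310
Lena: 16·4 + 16·1 + 8·1 + 34·1 + 26·0 + 26·1 = 148
Jonas has the highest Borda score (346).

Jonas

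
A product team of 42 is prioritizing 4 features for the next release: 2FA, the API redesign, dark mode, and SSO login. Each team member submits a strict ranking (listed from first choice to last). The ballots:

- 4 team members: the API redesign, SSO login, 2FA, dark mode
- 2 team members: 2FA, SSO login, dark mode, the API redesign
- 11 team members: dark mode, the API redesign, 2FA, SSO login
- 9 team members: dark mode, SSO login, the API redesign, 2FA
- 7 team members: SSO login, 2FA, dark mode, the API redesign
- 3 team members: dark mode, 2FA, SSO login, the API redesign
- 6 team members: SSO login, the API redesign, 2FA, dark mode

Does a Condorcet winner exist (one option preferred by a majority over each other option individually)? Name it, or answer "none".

dark mode vs 2FA: 23–19 for dark mode.
dark mode vs the API redesign: 32–10 for dark mode.
dark mode vs SSO login: 23–19 for dark mode.
dark mode beats every other option head-to-head.

dark mode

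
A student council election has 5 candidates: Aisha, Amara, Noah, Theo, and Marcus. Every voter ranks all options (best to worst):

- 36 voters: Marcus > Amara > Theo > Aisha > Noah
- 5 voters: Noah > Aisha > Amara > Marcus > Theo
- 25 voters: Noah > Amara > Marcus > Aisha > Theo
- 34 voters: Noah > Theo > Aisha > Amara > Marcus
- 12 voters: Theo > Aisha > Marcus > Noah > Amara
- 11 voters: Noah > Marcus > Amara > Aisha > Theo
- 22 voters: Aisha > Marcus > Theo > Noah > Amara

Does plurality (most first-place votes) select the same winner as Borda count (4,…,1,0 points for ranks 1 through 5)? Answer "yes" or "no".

yes

Plurality — first-place votes: Aisha 22, Amara 0, Noah 75, Theo 12, Marcus 36. Winner: Noah.
Borda — scores: Aisha 279, Amara 249, Noah 334, Theo 266, Marcus 322. Winner: Noah.
The two methods agree.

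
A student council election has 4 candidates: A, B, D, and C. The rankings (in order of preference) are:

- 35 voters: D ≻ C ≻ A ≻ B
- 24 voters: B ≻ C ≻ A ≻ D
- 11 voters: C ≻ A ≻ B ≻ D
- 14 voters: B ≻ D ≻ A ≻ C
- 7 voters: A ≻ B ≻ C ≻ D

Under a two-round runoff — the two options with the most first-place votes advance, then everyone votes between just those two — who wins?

Round 1 first-place votes: A 7, B 38, D 35, C 11.
B and D advance.
Runoff: B is preferred to D by 56 voters; D by 35.
B wins the runoff.

B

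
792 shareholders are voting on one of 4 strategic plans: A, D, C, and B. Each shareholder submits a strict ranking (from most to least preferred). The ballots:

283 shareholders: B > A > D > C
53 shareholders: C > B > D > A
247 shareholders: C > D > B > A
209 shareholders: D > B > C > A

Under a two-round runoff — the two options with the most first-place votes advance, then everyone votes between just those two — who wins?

B

Round 1 first-place votes: A 0, D 209, C 300, B 283.
C and B advance.
Runoff: C is preferred to B by 300 voters; B by 492.
B wins the runoff.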